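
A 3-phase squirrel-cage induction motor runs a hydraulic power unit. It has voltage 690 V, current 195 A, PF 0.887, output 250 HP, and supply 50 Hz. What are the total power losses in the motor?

20200 W

P_in = √3·V·I·cosφ = 1.732×690×195×0.887 = 206707 W
P_out = 250×746 = 186500 W
Losses = P_in − P_out = 206707 − 186500 = 20207 W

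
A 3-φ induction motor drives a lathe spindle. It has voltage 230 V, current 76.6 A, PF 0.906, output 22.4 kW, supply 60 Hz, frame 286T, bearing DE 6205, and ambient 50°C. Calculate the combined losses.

5250 W

P_in = √3·V·I·cosφ = 1.732×230×76.6×0.906 = 27646 W
P_out = 22400 W
Losses = P_in − P_out = 27646 − 22400 = 5246 W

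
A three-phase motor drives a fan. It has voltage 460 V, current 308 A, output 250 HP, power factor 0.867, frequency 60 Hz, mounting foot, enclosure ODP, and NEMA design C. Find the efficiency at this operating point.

P_out = 250 × 746 = 186500 W
P_in = √3·V_L·I_L·cosφ = 1.732 × 460 × 308 × 0.867 = 212753 W
η = P_out / P_in = 186500 / 212753 = 0.877 = 87.7%

87.7 %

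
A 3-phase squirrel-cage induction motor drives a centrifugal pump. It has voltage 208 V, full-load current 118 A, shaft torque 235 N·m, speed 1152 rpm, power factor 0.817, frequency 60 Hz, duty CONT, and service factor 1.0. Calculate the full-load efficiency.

81.6 %

ω = 2π × 1152/60 = 120.6 rad/s; P_out = τω = 235 × 120.6 = 28341 W
P_in = √3·V_L·I_L·cosφ = 1.732 × 208 × 118 × 0.817 = 34731 W
η = P_out / P_in = 28341 / 34731 = 0.816 = 81.6%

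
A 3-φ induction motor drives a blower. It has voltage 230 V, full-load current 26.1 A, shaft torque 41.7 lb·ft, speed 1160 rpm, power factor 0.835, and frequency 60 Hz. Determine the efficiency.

79.1 %

τ = 41.7 lb·ft × 1.356 = 56.55 N·m
ω = 2π × 1160/60 = 121.5 rad/s; P_out = τω = 56.55 × 121.5 = 6871 W
P_in = √3·V_L·I_L·cosφ = 1.732 × 230 × 26.1 × 0.835 = 8682 W
η = P_out / P_in = 6871 / 8682 = 0.791 = 79.1%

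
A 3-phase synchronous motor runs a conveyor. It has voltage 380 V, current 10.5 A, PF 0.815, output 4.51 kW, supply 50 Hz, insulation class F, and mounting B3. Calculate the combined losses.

1.12 kW

P_in = √3·V·I·cosφ = 1.732×380×10.5×0.815 = 5632 W
P_out = 4510 W
Losses = P_in − P_out = 5632 − 4510 = 1122 W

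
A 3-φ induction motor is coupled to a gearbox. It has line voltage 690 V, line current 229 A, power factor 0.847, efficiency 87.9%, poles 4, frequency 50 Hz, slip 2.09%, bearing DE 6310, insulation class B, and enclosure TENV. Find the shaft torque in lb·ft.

977 lb·ft

P_in = √3·V·I·cosφ = 1.732 × 690 × 229 × 0.847 = 231801 W
P_out = η·P_in = 0.879 × 231801 = 203753 W
n_s = 120×50/4 = 1500 rpm; n = 1500×(1−0.0209) = 1469 rpm
ω = 2π×1469/60 = 153.8 rad/s
τ = P_out/ω = 203753/153.8 = 1325 N·m
In lb·ft: 1325/1.356 = 977 lb·ft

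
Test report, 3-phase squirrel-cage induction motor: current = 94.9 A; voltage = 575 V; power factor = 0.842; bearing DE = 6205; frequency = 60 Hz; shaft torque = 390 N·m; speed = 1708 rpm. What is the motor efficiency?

87.7 %

ω = 2π × 1708/60 = 178.9 rad/s; P_out = τω = 390 × 178.9 = 69771 W
P_in = √3·V_L·I_L·cosφ = 1.732 × 575 × 94.9 × 0.842 = 79578 W
η = P_out / P_in = 69771 / 79578 = 0.877 = 87.7%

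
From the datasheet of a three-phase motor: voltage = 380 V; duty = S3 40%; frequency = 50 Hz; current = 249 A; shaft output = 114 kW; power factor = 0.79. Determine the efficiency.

88.1 %

P_out = 114 kW = 114000 W
P_in = √3·V_L·I_L·cosφ = 1.732 × 380 × 249 × 0.79 = 129467 W
η = P_out / P_in = 114000 / 129467 = 0.881 = 88.1%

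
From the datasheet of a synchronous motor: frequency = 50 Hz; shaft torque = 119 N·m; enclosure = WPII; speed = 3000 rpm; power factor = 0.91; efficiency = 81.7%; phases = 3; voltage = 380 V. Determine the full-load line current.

76.4 A

ω = 2π×3000/60 = 314.2 rad/s; P_out = τω = 119 × 314.2 = 37390 W
P_in = P_out / η = 37390 / 0.817 = 45765 W
I_L = P_in / (√3·V_L·cosφ) = 45765 / (1.732 × 380 × 0.91) = 76.4 A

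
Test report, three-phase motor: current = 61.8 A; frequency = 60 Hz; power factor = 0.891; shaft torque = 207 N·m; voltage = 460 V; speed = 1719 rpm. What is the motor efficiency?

ω = 2π × 1719/60 = 180 rad/s; P_out = τω = 207 × 180 = 37260 W
P_in = √3·V_L·I_L·cosφ = 1.732 × 460 × 61.8 × 0.891 = 43870 W
η = P_out / P_in = 37260 / 43870 = 0.849 = 84.9%

84.9 %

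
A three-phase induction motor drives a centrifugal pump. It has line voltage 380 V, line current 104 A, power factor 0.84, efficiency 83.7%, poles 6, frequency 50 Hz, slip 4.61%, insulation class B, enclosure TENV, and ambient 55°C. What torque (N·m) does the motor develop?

482 N·m

P_in = √3·V·I·cosφ = 1.732 × 380 × 104 × 0.84 = 57497 W
P_out = η·P_in = 0.837 × 57497 = 48125 W
n_s = 120×50/6 = 1000 rpm; n = 1000×(1−0.0461) = 954 rpm
ω = 2π×954/60 = 99.9 rad/s
τ = P_out/ω = 48125/99.9 = 482 N·m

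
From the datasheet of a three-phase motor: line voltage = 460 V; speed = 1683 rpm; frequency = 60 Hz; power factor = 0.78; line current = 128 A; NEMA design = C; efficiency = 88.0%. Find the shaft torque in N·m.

397 N·m

P_in = √3·V·I·cosφ = 1.732 × 460 × 128 × 0.78 = 79545 W
P_out = η·P_in = 0.88 × 79545 = 70000 W
n = 1683 rpm
ω = 2π×1683/60 = 176.2 rad/s
τ = P_out/ω = 70000/176.2 = 397 N·m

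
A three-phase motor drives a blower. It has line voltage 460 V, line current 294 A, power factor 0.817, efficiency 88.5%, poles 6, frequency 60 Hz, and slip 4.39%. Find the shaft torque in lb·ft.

1040 lb·ft

P_in = √3·V·I·cosφ = 1.732 × 460 × 294 × 0.817 = 191371 W
P_out = η·P_in = 0.885 × 191371 = 169363 W
n_s = 120×60/6 = 1200 rpm; n = 1200×(1−0.0439) = 1147 rpm
ω = 2π×1147/60 = 120.1 rad/s
τ = P_out/ω = 169363/120.1 = 1410 N·m
In lb·ft: 1410/1.356 = 1040 lb·ft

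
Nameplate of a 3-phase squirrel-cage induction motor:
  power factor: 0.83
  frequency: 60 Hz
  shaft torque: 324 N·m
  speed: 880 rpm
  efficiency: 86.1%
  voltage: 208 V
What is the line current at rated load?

116 A

ω = 2π×880/60 = 92.15 rad/s; P_out = τω = 324 × 92.15 = 29857 W
P_in = P_out / η = 29857 / 0.861 = 34677 W
I_L = P_in / (√3·V_L·cosφ) = 34677 / (1.732 × 208 × 0.83) = 116 A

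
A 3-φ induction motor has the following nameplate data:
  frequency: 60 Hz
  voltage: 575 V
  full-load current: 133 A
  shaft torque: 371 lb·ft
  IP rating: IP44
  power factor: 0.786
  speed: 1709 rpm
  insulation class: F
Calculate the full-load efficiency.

τ = 371 lb·ft × 1.356 = 503.1 N·m
ω = 2π × 1709/60 = 179 rad/s; P_out = τω = 503.1 × 179 = 90055 W
P_in = √3·V_L·I_L·cosφ = 1.732 × 575 × 133 × 0.786 = 104109 W
η = P_out / P_in = 90055 / 104109 = 0.865 = 86.5%

86.5 %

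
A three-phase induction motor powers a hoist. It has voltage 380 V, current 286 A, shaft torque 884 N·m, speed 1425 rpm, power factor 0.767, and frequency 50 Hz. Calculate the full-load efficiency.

ω = 2π × 1425/60 = 149.2 rad/s; P_out = τω = 884 × 149.2 = 131893 W
P_in = √3·V_L·I_L·cosφ = 1.732 × 380 × 286 × 0.767 = 144375 W
η = P_out / P_in = 131893 / 144375 = 0.914 = 91.4%

91.4 %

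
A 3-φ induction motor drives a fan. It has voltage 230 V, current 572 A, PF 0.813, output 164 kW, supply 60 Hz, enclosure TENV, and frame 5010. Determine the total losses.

P_in = √3·V·I·cosφ = 1.732×230×572×0.813 = 185252 W
P_out = 164000 W
Losses = P_in − P_out = 185252 − 164000 = 21252 W

21300 W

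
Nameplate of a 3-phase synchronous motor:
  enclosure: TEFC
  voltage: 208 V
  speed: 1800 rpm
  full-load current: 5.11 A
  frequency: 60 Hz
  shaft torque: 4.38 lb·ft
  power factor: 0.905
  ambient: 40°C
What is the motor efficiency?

τ = 4.38 lb·ft × 1.356 = 5.939 N·m
ω = 2π × 1800/60 = 188.5 rad/s; P_out = τω = 5.939 × 188.5 = 1120 W
P_in = √3·V_L·I_L·cosφ = 1.732 × 208 × 5.11 × 0.905 = 1666 W
η = P_out / P_in = 1120 / 1666 = 0.672 = 67.2%

67.2 %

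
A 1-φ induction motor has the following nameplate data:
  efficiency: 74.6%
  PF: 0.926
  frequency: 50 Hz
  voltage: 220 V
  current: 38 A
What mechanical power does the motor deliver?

5.78 kW

P_in = V·I·cosφ = 220 × 38 × 0.926 = 7741 W
P_out = η·P_in = 0.746 × 7741 = 5775 W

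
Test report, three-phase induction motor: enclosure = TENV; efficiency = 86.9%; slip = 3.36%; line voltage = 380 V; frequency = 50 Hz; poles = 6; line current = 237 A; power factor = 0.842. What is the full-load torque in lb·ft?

832 lb·ft

P_in = √3·V·I·cosφ = 1.732 × 380 × 237 × 0.842 = 131338 W
P_out = η·P_in = 0.869 × 131338 = 114133 W
n_s = 120×50/6 = 1000 rpm; n = 1000×(1−0.0336) = 966 rpm
ω = 2π×966/60 = 101.2 rad/s
τ = P_out/ω = 114133/101.2 = 1128 N·m
In lb·ft: 1128/1.356 = 832 lb·ft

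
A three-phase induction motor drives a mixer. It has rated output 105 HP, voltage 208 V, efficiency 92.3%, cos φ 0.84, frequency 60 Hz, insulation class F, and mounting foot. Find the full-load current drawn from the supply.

280 A

P_out = 105 × 746 = 78330 W
P_in = P_out / η = 78330 / 0.923 = 84865 W
I_L = P_in / (√3·V_L·cosφ) = 84865 / (1.732 × 208 × 0.84) = 280 A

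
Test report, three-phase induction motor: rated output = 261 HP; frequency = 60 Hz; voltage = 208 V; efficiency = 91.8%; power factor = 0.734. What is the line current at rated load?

802 A

P_out = 261 × 746 = 194706 W
P_in = P_out / η = 194706 / 0.918 = 212098 W
I_L = P_in / (√3·V_L·cosφ) = 212098 / (1.732 × 208 × 0.734) = 802 A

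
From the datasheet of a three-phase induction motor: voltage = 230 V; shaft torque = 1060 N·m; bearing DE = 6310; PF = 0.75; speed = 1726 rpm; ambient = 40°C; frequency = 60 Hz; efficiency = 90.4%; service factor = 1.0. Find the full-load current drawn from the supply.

ω = 2π×1726/60 = 180.7 rad/s; P_out = τω = 1060 × 180.7 = 191542 W
P_in = P_out / η = 191542 / 0.904 = 211883 W
I_L = P_in / (√3·V_L·cosφ) = 211883 / (1.732 × 230 × 0.75) = 709 A

709 A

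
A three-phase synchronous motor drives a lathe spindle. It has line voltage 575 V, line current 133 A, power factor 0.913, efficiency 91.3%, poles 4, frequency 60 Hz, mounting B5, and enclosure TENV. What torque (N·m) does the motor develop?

586 N·m

P_in = √3·V·I·cosφ = 1.732 × 575 × 133 × 0.913 = 120931 W
P_out = η·P_in = 0.913 × 120931 = 110410 W
n = n_s = 120×60/4 = 1800 rpm (synchronous)
ω = 2π×1800/60 = 188.5 rad/s
τ = P_out/ω = 110410/188.5 = 586 N·m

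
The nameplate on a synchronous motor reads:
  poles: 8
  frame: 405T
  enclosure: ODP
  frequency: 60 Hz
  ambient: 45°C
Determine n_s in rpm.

900 rpm

n_s = 120f/p = 120×60/8 = 900 rpm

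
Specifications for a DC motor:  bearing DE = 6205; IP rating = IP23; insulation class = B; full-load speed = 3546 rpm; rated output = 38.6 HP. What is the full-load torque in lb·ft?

57.2 lb·ft

P_out = 38.6 × 746 = 28796 W
ω = 2π × 3546/60 = 371.3 rad/s
τ = P_out/ω = 28796/371.3 = 77.55 N·m
In lb·ft: 77.55/1.356 = 57.2 lb·ft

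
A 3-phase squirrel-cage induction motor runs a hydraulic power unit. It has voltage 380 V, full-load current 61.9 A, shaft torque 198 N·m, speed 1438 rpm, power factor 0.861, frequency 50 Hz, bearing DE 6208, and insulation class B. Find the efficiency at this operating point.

85.0 %

ω = 2π × 1438/60 = 150.6 rad/s; P_out = τω = 198 × 150.6 = 29819 W
P_in = √3·V_L·I_L·cosφ = 1.732 × 380 × 61.9 × 0.861 = 35077 W
η = P_out / P_in = 29819 / 35077 = 0.850 = 85.0%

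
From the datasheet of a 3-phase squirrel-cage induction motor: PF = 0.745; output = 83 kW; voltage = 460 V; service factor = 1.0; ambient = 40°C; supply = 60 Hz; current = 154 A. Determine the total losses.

8410 W

P_in = √3·V·I·cosφ = 1.732×460×154×0.745 = 91408 W
P_out = 83000 W
Losses = P_in − P_out = 91408 − 83000 = 8408 W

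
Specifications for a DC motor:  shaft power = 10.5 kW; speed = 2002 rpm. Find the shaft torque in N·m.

ω = 2π × 2002/60 = 209.6 rad/s
τ = P/ω = 10500/209.6 = 50.1 N·m

50.1 N·m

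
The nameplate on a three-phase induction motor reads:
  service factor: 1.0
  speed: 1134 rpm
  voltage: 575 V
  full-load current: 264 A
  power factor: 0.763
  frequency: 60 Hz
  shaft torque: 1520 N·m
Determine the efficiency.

ω = 2π × 1134/60 = 118.8 rad/s; P_out = τω = 1520 × 118.8 = 180576 W
P_in = √3·V_L·I_L·cosφ = 1.732 × 575 × 264 × 0.763 = 200606 W
η = P_out / P_in = 180576 / 200606 = 0.900 = 90.0%

90.0 %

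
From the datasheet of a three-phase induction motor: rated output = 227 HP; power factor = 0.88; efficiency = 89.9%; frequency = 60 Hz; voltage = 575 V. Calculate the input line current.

P_out = 227 × 746 = 169342 W
P_in = P_out / η = 169342 / 0.899 = 188367 W
I_L = P_in / (√3·V_L·cosφ) = 188367 / (1.732 × 575 × 0.88) = 215 A

215 A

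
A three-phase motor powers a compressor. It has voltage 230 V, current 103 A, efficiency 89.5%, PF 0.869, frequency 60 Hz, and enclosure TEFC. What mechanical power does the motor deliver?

31.9 kW

P_in = √3·V·I·cosφ = 1.732 × 230 × 103 × 0.869 = 35656 W
P_out = η·P_in = 0.895 × 35656 = 31912 W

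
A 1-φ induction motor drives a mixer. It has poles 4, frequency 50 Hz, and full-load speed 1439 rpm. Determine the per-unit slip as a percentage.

4.07 %

n_s = 120f/p = 120×50/4 = 1500 rpm
s = (n_s − n)/n_s = (1500 − 1439)/1500 = 0.0407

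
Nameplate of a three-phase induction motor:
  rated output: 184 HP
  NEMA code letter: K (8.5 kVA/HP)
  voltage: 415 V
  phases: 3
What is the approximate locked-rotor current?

S_LR = 8.5 × 184 = 1564 kVA
I_LR = S_LR/(√3·V_L) = 1564000/(1.732×415) = 2180 A

2180 A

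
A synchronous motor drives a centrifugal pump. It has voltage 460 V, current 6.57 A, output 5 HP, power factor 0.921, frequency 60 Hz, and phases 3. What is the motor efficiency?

P_out = 5 × 746 = 3730 W
P_in = √3·V_L·I_L·cosφ = 1.732 × 460 × 6.57 × 0.921 = 4821 W
η = P_out / P_in = 3730 / 4821 = 0.774 = 77.4%

77.4 %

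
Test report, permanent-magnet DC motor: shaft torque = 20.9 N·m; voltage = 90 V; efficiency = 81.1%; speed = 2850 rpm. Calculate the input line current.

ω = 2π×2850/60 = 298.5 rad/s; P_out = τω = 20.9 × 298.5 = 6239 W
P_in = P_out / η = 6239 / 0.811 = 7693 W
I = P_in / V = 7693 / 90 = 85.5 A

85.5 A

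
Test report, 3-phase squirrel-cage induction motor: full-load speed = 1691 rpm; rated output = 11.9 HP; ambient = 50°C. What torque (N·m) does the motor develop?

50.1 N·m

P_out = 11.9 × 746 = 8877 W
ω = 2π × 1691/60 = 177.1 rad/s
τ = P_out/ω = 8877/177.1 = 50.1 N·m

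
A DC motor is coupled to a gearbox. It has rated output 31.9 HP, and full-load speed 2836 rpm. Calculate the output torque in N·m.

80.1 N·m

P_out = 31.9 × 746 = 23797 W
ω = 2π × 2836/60 = 297 rad/s
τ = P_out/ω = 23797/297 = 80.1 N·m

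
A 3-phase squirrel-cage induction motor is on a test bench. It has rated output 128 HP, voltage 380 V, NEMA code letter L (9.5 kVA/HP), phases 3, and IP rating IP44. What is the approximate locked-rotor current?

S_LR = 9.5 × 128 = 1216 kVA
I_LR = S_LR/(√3·V_L) = 1216000/(1.732×380) = 1850 A

1850 A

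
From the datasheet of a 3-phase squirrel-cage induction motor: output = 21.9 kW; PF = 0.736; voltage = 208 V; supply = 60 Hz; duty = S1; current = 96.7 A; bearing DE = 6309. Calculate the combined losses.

3.74 kW

P_in = √3·V·I·cosφ = 1.732×208×96.7×0.736 = 25640 W
P_out = 21900 W
Losses = P_in − P_out = 25640 − 21900 = 3740 W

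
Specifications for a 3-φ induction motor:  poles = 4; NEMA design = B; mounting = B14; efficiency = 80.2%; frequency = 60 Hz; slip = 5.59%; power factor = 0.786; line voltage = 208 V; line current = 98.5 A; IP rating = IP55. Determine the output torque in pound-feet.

P_in = √3·V·I·cosφ = 1.732 × 208 × 98.5 × 0.786 = 27891 W
P_out = η·P_in = 0.802 × 27891 = 22369 W
n_s = 120×60/4 = 1800 rpm; n = 1800×(1−0.0559) = 1699 rpm
ω = 2π×1699/60 = 177.9 rad/s
τ = P_out/ω = 22369/177.9 = 125.7 N·m
In lb·ft: 125.7/1.356 = 92.7 lb·ft

92.7 lb·ft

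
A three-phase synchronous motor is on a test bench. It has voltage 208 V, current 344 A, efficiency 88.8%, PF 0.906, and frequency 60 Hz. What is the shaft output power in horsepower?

134 HP

P_in = √3·V·I·cosφ = 1.732 × 208 × 344 × 0.906 = 112279 W
P_out = η·P_in = 0.888 × 112279 = 99704 W
= 99704/746 = 134 HP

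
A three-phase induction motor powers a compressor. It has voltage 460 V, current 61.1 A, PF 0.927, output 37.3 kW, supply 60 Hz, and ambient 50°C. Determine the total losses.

7830 W

P_in = √3·V·I·cosφ = 1.732×460×61.1×0.927 = 45126 W
P_out = 37300 W
Losses = P_in − P_out = 45126 − 37300 = 7826 W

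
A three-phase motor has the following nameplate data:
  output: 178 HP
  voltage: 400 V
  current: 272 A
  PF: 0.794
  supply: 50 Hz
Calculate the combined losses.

16.8 kW

P_in = √3·V·I·cosφ = 1.732×400×272×0.794 = 149623 W
P_out = 178×746 = 132788 W
Losses = P_in − P_out = 149623 − 132788 = 16835 W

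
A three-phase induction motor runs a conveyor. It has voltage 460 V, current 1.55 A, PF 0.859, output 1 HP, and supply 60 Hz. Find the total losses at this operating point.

315 W

P_in = √3·V·I·cosφ = 1.732×460×1.55×0.859 = 1061 W
P_out = 1×746 = 746 W
Losses = P_in − P_out = 1061 − 746 = 315 W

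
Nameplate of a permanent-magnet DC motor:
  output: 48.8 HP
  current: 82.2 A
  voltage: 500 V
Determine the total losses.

P_in = V·I = 500×82.2 = 41100 W
P_out = 48.8×746 = 36405 W
Losses = P_in − P_out = 41100 − 36405 = 4695 W

4.7 kW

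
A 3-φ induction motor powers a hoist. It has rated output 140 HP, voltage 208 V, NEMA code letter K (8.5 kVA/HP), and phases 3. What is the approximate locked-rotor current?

S_LR = 8.5 × 140 = 1190 kVA
I_LR = S_LR/(√3·V_L) = 1190000/(1.732×208) = 3300 A

3300 A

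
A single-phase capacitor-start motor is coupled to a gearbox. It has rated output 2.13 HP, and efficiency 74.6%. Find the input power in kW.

2.13 kW

P_out = 2.13 × 746 = 1589 W
P_in = P_out/η = 1589/0.746 = 2130 W = 2.13 kW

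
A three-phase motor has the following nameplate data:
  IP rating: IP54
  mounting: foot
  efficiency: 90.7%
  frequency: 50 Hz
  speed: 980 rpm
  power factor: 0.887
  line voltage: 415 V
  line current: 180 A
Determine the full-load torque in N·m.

P_in = √3·V·I·cosφ = 1.732 × 415 × 180 × 0.887 = 114760 W
P_out = η·P_in = 0.907 × 114760 = 104087 W
n = 980 rpm
ω = 2π×980/60 = 102.6 rad/s
τ = P_out/ω = 104087/102.6 = 1010 N·m

1010 N·m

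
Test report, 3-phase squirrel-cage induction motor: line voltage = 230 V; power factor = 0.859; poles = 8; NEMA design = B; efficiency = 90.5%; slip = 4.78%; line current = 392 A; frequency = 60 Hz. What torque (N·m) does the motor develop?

1350 N·m

P_in = √3·V·I·cosφ = 1.732 × 230 × 392 × 0.859 = 134139 W
P_out = η·P_in = 0.905 × 134139 = 121396 W
n_s = 120×60/8 = 900 rpm; n = 900×(1−0.0478) = 857 rpm
ω = 2π×857/60 = 89.74 rad/s
τ = P_out/ω = 121396/89.74 = 1350 N·m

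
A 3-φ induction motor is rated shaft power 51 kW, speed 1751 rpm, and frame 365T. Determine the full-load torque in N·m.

278 N·m

ω = 2π × 1751/60 = 183.4 rad/s
τ = P/ω = 51000/183.4 = 278 N·m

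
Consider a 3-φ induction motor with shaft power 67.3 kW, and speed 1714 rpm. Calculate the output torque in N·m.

375 N·m

ω = 2π × 1714/60 = 179.5 rad/s
τ = P/ω = 67300/179.5 = 375 N·m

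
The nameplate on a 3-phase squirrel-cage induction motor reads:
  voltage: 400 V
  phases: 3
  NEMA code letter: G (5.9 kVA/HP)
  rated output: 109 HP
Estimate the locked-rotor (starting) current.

S_LR = 5.9 × 109 = 643.1 kVA
I_LR = S_LR/(√3·V_L) = 643100/(1.732×400) = 928 A

928 A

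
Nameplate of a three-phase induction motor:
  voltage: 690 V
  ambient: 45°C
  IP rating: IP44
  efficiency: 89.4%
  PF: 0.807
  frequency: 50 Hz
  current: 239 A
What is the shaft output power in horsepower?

276 HP

P_in = √3·V·I·cosφ = 1.732 × 690 × 239 × 0.807 = 230499 W
P_out = η·P_in = 0.894 × 230499 = 206066 W
= 206066/746 = 276 HP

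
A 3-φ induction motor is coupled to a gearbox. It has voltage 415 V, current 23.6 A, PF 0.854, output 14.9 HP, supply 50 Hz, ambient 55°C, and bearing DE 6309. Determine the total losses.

P_in = √3·V·I·cosφ = 1.732×415×23.6×0.854 = 14487 W
P_out = 14.9×746 = 11115 W
Losses = P_in − P_out = 14487 − 11115 = 3372 W

3370 W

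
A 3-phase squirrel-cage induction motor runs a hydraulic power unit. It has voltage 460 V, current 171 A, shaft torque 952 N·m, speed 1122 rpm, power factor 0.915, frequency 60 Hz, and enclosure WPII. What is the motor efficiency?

89.7 %

ω = 2π × 1122/60 = 117.5 rad/s; P_out = τω = 952 × 117.5 = 111860 W
P_in = √3·V_L·I_L·cosφ = 1.732 × 460 × 171 × 0.915 = 124659 W
η = P_out / P_in = 111860 / 124659 = 0.897 = 89.7%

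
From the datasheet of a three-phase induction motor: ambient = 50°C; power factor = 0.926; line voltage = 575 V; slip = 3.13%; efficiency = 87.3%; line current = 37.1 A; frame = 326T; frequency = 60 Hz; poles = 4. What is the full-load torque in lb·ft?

P_in = √3·V·I·cosφ = 1.732 × 575 × 37.1 × 0.926 = 34214 W
P_out = η·P_in = 0.873 × 34214 = 29869 W
n_s = 120×60/4 = 1800 rpm; n = 1800×(1−0.0313) = 1744 rpm
ω = 2π×1744/60 = 182.6 rad/s
τ = P_out/ω = 29869/182.6 = 163.6 N·m
In lb·ft: 163.6/1.356 = 121 lb·ft

121 lb·ft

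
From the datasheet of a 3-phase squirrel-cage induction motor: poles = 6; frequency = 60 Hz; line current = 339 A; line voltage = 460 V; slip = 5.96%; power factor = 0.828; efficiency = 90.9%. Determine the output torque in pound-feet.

1270 lb·ft

P_in = √3·V·I·cosφ = 1.732 × 460 × 339 × 0.828 = 223633 W
P_out = η·P_in = 0.909 × 223633 = 203282 W
n_s = 120×60/6 = 1200 rpm; n = 1200×(1−0.0596) = 1128 rpm
ω = 2π×1128/60 = 118.1 rad/s
τ = P_out/ω = 203282/118.1 = 1721 N·m
In lb·ft: 1721/1.356 = 1270 lb·ft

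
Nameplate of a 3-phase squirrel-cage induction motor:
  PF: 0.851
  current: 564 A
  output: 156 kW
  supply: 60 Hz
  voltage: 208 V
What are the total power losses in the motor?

P_in = √3·V·I·cosφ = 1.732×208×564×0.851 = 172910 W
P_out = 156000 W
Losses = P_in − P_out = 172910 − 156000 = 16910 W

16900 W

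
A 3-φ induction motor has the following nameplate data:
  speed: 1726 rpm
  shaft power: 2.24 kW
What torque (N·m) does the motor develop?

ω = 2π × 1726/60 = 180.7 rad/s
τ = P/ω = 2240/180.7 = 12.4 N·m

12.4 N·m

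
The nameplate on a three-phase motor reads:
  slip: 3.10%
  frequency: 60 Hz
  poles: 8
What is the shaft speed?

n_s = 120f/p = 120×60/8 = 900 rpm
n = n_s(1 − s) = 900 × (1 − 0.031) = 872 rpm

872 rpm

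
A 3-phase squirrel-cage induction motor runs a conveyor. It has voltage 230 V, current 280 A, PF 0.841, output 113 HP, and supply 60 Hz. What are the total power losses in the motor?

P_in = √3·V·I·cosφ = 1.732×230×280×0.841 = 93806 W
P_out = 113×746 = 84298 W
Losses = P_in − P_out = 93806 − 84298 = 9508 W

9510 W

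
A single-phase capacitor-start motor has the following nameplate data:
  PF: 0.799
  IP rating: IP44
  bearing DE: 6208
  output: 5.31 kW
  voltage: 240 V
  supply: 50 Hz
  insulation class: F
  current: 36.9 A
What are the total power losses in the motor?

1770 W

P_in = V·I·cosφ = 240×36.9×0.799 = 7076 W
P_out = 5310 W
Losses = P_in − P_out = 7076 − 5310 = 1766 W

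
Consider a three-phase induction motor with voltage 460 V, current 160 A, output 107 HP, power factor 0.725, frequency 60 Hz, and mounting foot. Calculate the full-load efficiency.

P_out = 107 × 746 = 79822 W
P_in = √3·V_L·I_L·cosφ = 1.732 × 460 × 160 × 0.725 = 92420 W
η = P_out / P_in = 79822 / 92420 = 0.864 = 86.4%

86.4 %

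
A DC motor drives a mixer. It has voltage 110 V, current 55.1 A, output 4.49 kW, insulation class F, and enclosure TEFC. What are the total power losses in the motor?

1570 W

P_in = V·I = 110×55.1 = 6061 W
P_out = 4490 W
Losses = P_in − P_out = 6061 − 4490 = 1571 W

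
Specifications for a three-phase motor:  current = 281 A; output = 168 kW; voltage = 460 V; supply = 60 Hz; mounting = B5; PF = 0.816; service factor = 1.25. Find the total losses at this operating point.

14.7 kW

P_in = √3·V·I·cosφ = 1.732×460×281×0.816 = 182685 W
P_out = 168000 W
Losses = P_in − P_out = 182685 − 168000 = 14685 W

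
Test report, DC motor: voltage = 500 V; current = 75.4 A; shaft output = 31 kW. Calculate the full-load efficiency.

82.2 %

P_out = 31 kW = 31000 W
P_in = V·I = 500 × 75.4 = 37700 W
η = P_out / P_in = 31000 / 37700 = 0.822 = 82.2%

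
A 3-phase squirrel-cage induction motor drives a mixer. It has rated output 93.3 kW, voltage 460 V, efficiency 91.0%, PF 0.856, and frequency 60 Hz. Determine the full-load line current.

150 A

P_out = 93.3 kW = 93300 W
P_in = P_out / η = 93300 / 0.910 = 102527 W
I_L = P_in / (√3·V_L·cosφ) = 102527 / (1.732 × 460 × 0.856) = 150 A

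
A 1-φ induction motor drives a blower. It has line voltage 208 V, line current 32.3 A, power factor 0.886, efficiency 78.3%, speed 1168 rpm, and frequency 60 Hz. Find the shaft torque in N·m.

P_in = V·I·cosφ = 208 × 32.3 × 0.886 = 5953 W
P_out = η·P_in = 0.783 × 5953 = 4661 W
n = 1168 rpm
ω = 2π×1168/60 = 122.3 rad/s
τ = P_out/ω = 4661/122.3 = 38.1 N·m

38.1 N·m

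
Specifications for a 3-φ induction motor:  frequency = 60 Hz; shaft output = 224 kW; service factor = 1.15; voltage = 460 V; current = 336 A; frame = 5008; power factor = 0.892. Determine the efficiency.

93.8 %

P_out = 224 kW = 224000 W
P_in = √3·V_L·I_L·cosφ = 1.732 × 460 × 336 × 0.892 = 238787 W
η = P_out / P_in = 224000 / 238787 = 0.938 = 93.8%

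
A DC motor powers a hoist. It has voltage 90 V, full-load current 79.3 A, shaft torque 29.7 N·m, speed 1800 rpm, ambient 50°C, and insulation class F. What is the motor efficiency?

ω = 2π × 1800/60 = 188.5 rad/s; P_out = τω = 29.7 × 188.5 = 5598 W
P_in = V·I = 90 × 79.3 = 7137 W
η = P_out / P_in = 5598 / 7137 = 0.784 = 78.4%

78.4 %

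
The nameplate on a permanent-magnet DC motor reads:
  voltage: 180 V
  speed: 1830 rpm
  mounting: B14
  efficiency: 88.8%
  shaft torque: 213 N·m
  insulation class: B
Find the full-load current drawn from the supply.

ω = 2π×1830/60 = 191.6 rad/s; P_out = τω = 213 × 191.6 = 40811 W
P_in = P_out / η = 40811 / 0.888 = 45958 W
I = P_in / V = 45958 / 180 = 255 A

255 A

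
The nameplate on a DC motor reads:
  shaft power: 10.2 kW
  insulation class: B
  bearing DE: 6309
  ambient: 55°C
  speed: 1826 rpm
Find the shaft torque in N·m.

53.3 N·m

ω = 2π × 1826/60 = 191.2 rad/s
τ = P/ω = 10200/191.2 = 53.3 N·m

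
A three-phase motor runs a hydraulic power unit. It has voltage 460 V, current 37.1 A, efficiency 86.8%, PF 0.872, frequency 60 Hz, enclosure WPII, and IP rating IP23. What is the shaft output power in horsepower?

30 HP

P_in = √3·V·I·cosφ = 1.732 × 460 × 37.1 × 0.872 = 25775 W
P_out = η·P_in = 0.868 × 25775 = 22373 W
= 22373/746 = 30 HP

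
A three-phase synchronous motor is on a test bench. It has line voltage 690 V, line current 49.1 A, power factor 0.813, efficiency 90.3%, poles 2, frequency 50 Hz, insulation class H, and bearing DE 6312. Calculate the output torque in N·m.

137 N·m

P_in = √3·V·I·cosφ = 1.732 × 690 × 49.1 × 0.813 = 47706 W
P_out = η·P_in = 0.903 × 47706 = 43079 W
n = n_s = 120×50/2 = 3000 rpm (synchronous)
ω = 2π×3000/60 = 314.2 rad/s
τ = P_out/ω = 43079/314.2 = 137 N·m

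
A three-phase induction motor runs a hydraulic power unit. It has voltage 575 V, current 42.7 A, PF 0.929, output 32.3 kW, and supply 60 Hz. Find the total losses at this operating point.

7.21 kW

P_in = √3·V·I·cosφ = 1.732×575×42.7×0.929 = 39506 W
P_out = 32300 W
Losses = P_in − P_out = 39506 − 32300 = 7206 W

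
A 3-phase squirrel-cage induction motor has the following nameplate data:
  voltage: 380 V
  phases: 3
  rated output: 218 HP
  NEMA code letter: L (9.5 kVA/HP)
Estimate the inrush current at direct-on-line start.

S_LR = 9.5 × 218 = 2071 kVA
I_LR = S_LR/(√3·V_L) = 2071000/(1.732×380) = 3150 A

3150 A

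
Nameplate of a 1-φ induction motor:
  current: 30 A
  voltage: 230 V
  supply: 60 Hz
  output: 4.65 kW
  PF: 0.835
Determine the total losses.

1110 W

P_in = V·I·cosφ = 230×30×0.835 = 5762 W
P_out = 4650 W
Losses = P_in − P_out = 5762 − 4650 = 1112 W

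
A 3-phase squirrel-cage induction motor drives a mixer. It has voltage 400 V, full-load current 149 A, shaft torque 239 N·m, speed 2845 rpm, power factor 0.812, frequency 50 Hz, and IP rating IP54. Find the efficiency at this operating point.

ω = 2π × 2845/60 = 297.9 rad/s; P_out = τω = 239 × 297.9 = 71198 W
P_in = √3·V_L·I_L·cosφ = 1.732 × 400 × 149 × 0.812 = 83820 W
η = P_out / P_in = 71198 / 83820 = 0.849 = 84.9%

84.9 %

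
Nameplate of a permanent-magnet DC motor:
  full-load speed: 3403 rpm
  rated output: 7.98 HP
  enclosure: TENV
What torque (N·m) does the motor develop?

16.7 N·m

P_out = 7.98 × 746 = 5953 W
ω = 2π × 3403/60 = 356.4 rad/s
τ = P_out/ω = 5953/356.4 = 16.7 N·m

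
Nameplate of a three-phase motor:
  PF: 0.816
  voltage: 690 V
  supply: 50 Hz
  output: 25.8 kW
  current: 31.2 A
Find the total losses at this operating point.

4630 W

P_in = √3·V·I·cosφ = 1.732×690×31.2×0.816 = 30426 W
P_out = 25800 W
Losses = P_in − P_out = 30426 − 25800 = 4626 W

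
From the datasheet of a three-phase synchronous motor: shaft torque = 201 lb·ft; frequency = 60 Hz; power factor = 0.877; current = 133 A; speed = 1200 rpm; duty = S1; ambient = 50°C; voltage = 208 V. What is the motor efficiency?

81.5 %

τ = 201 lb·ft × 1.356 = 272.6 N·m
ω = 2π × 1200/60 = 125.7 rad/s; P_out = τω = 272.6 × 125.7 = 34266 W
P_in = √3·V_L·I_L·cosφ = 1.732 × 208 × 133 × 0.877 = 42021 W
η = P_out / P_in = 34266 / 42021 = 0.815 = 81.5%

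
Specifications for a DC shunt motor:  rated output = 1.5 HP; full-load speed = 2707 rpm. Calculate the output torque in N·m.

P_out = 1.5 × 746 = 1119 W
ω = 2π × 2707/60 = 283.5 rad/s
τ = P_out/ω = 1119/283.5 = 3.95 N·m

3.95 N·m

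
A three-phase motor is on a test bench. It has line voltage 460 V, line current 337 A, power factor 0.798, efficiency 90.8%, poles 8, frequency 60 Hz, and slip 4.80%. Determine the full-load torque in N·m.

P_in = √3·V·I·cosφ = 1.732 × 460 × 337 × 0.798 = 214259 W
P_out = η·P_in = 0.908 × 214259 = 194547 W
n_s = 120×60/8 = 900 rpm; n = 900×(1−0.048) = 857 rpm
ω = 2π×857/60 = 89.74 rad/s
τ = P_out/ω = 194547/89.74 = 2170 N·m

2170 N·m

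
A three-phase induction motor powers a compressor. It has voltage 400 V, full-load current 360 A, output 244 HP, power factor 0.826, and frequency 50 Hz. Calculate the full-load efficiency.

P_out = 244 × 746 = 182024 W
P_in = √3·V_L·I_L·cosφ = 1.732 × 400 × 360 × 0.826 = 206011 W
η = P_out / P_in = 182024 / 206011 = 0.884 = 88.4%

88.4 %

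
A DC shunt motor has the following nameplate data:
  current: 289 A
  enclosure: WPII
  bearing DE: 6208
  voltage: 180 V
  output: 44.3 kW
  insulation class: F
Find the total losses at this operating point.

7720 W

P_in = V·I = 180×289 = 52020 W
P_out = 44300 W
Losses = P_in − P_out = 52020 − 44300 = 7720 W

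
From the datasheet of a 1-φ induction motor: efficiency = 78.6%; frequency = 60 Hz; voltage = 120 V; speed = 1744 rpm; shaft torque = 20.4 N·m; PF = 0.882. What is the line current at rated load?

ω = 2π×1744/60 = 182.6 rad/s; P_out = τω = 20.4 × 182.6 = 3725 W
P_in = P_out / η = 3725 / 0.786 = 4739 W
I = P_in / (V·cosφ) = 4739 / (120 × 0.882) = 44.8 A

44.8 A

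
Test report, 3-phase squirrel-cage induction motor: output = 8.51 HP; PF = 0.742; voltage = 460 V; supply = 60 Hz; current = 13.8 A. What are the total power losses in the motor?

1810 W

P_in = √3·V·I·cosφ = 1.732×460×13.8×0.742 = 8158 W
P_out = 8.51×746 = 6348 W
Losses = P_in − P_out = 8158 − 6348 = 1810 W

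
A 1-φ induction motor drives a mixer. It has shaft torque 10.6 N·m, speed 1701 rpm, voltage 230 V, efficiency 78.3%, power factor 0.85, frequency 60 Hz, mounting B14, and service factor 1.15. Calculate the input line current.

ω = 2π×1701/60 = 178.1 rad/s; P_out = τω = 10.6 × 178.1 = 1888 W
P_in = P_out / η = 1888 / 0.783 = 2411 W
I = P_in / (V·cosφ) = 2411 / (230 × 0.85) = 12.3 A

12.3 A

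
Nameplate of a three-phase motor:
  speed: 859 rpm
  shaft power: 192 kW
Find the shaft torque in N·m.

ω = 2π × 859/60 = 89.95 rad/s
τ = P/ω = 192000/89.95 = 2130 N·m

2130 N·m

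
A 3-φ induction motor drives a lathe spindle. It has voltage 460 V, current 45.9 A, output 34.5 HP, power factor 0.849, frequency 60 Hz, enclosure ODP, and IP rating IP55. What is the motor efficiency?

P_out = 34.5 × 746 = 25737 W
P_in = √3·V_L·I_L·cosφ = 1.732 × 460 × 45.9 × 0.849 = 31047 W
η = P_out / P_in = 25737 / 31047 = 0.829 = 82.9%

82.9 %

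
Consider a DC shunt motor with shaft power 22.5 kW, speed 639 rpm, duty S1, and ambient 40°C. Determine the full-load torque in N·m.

ω = 2π × 639/60 = 66.92 rad/s
τ = P/ω = 22500/66.92 = 336 N·m

336 N·m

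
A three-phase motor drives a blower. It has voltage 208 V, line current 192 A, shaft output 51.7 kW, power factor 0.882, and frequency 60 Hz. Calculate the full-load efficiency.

84.7 %

P_out = 51.7 kW = 51700 W
P_in = √3·V_L·I_L·cosφ = 1.732 × 208 × 192 × 0.882 = 61007 W
η = P_out / P_in = 51700 / 61007 = 0.847 = 84.7%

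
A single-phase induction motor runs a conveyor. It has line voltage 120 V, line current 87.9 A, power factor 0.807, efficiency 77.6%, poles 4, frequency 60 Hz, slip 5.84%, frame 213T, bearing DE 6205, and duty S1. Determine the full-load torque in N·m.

P_in = V·I·cosφ = 120 × 87.9 × 0.807 = 8512 W
P_out = η·P_in = 0.776 × 8512 = 6605 W
n_s = 120×60/4 = 1800 rpm; n = 1800×(1−0.0584) = 1695 rpm
ω = 2π×1695/60 = 177.5 rad/s
τ = P_out/ω = 6605/177.5 = 37.2 N·m

37.2 N·m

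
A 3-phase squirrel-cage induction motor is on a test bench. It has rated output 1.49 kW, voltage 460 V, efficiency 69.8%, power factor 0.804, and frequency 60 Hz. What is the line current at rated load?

3.33 A

P_out = 1.49 kW = 1490 W
P_in = P_out / η = 1490 / 0.698 = 2135 W
I_L = P_in / (√3·V_L·cosφ) = 2135 / (1.732 × 460 × 0.804) = 3.33 A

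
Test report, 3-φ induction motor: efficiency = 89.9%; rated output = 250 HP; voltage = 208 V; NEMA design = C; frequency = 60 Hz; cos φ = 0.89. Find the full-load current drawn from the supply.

P_out = 250 × 746 = 186500 W
P_in = P_out / η = 186500 / 0.899 = 207453 W
I_L = P_in / (√3·V_L·cosφ) = 207453 / (1.732 × 208 × 0.89) = 647 A

647 A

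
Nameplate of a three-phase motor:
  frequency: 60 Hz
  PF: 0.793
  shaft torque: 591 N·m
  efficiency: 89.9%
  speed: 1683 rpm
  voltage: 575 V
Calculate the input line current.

147 A

ω = 2π×1683/60 = 176.2 rad/s; P_out = τω = 591 × 176.2 = 104134 W
P_in = P_out / η = 104134 / 0.899 = 115833 W
I_L = P_in / (√3·V_L·cosφ) = 115833 / (1.732 × 575 × 0.793) = 147 A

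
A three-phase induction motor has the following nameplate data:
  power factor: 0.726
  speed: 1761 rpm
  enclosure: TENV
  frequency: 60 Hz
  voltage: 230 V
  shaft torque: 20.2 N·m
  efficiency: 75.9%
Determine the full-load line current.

ω = 2π×1761/60 = 184.4 rad/s; P_out = τω = 20.2 × 184.4 = 3725 W
P_in = P_out / η = 3725 / 0.759 = 4908 W
I_L = P_in / (√3·V_L·cosφ) = 4908 / (1.732 × 230 × 0.726) = 17 A

17 A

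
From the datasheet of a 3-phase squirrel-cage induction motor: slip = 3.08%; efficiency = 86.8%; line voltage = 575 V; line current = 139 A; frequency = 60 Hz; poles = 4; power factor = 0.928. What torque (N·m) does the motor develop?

P_in = √3·V·I·cosφ = 1.732 × 575 × 139 × 0.928 = 128463 W
P_out = η·P_in = 0.868 × 128463 = 111506 W
n_s = 120×60/4 = 1800 rpm; n = 1800×(1−0.0308) = 1745 rpm
ω = 2π×1745/60 = 182.7 rad/s
τ = P_out/ω = 111506/182.7 = 610 N·m

610 N·m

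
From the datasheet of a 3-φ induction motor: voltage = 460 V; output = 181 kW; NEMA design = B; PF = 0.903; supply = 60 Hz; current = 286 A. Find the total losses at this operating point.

24800 W

P_in = √3·V·I·cosφ = 1.732×460×286×0.903 = 205759 W
P_out = 181000 W
Losses = P_in − P_out = 205759 − 181000 = 24759 W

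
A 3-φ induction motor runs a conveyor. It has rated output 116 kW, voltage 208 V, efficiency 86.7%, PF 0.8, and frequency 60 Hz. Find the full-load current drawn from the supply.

P_out = 116 kW = 116000 W
P_in = P_out / η = 116000 / 0.867 = 133795 W
I_L = P_in / (√3·V_L·cosφ) = 133795 / (1.732 × 208 × 0.8) = 464 A

464 A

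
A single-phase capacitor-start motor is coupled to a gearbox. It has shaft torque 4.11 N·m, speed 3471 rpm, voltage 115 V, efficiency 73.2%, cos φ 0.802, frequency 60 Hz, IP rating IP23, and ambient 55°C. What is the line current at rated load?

22.1 A

ω = 2π×3471/60 = 363.5 rad/s; P_out = τω = 4.11 × 363.5 = 1494 W
P_in = P_out / η = 1494 / 0.732 = 2041 W
I = P_in / (V·cosφ) = 2041 / (115 × 0.802) = 22.1 A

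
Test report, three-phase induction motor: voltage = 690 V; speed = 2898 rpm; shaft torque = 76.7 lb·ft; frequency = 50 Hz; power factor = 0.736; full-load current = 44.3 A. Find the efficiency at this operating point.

81.0 %

τ = 76.7 lb·ft × 1.356 = 104 N·m
ω = 2π × 2898/60 = 303.5 rad/s; P_out = τω = 104 × 303.5 = 31564 W
P_in = √3·V_L·I_L·cosφ = 1.732 × 690 × 44.3 × 0.736 = 38965 W
η = P_out / P_in = 31564 / 38965 = 0.810 = 81.0%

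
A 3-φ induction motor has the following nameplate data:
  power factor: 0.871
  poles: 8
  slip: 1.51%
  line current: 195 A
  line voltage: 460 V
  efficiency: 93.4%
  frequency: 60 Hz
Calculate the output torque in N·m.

1360 N·m

P_in = √3·V·I·cosφ = 1.732 × 460 × 195 × 0.871 = 135319 W
P_out = η·P_in = 0.934 × 135319 = 126388 W
n_s = 120×60/8 = 900 rpm; n = 900×(1−0.0151) = 886 rpm
ω = 2π×886/60 = 92.78 rad/s
τ = P_out/ω = 126388/92.78 = 1360 N·m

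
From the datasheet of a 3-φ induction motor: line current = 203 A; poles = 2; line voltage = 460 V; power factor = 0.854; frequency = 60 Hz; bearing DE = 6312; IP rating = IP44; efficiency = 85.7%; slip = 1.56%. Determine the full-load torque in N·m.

P_in = √3·V·I·cosφ = 1.732 × 460 × 203 × 0.854 = 138121 W
P_out = η·P_in = 0.857 × 138121 = 118370 W
n_s = 120×60/2 = 3600 rpm; n = 3600×(1−0.0156) = 3544 rpm
ω = 2π×3544/60 = 371.1 rad/s
τ = P_out/ω = 118370/371.1 = 319 N·m

319 N·m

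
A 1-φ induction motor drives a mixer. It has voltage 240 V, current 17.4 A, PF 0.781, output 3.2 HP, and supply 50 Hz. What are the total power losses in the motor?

874 W

P_in = V·I·cosφ = 240×17.4×0.781 = 3261 W
P_out = 3.2×746 = 2387 W
Losses = P_in − P_out = 3261 − 2387 = 874 W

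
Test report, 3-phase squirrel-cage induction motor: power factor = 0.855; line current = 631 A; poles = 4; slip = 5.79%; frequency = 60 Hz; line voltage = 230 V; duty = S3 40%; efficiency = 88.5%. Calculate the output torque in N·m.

1070 N·m

P_in = √3·V·I·cosφ = 1.732 × 230 × 631 × 0.855 = 214917 W
P_out = η·P_in = 0.885 × 214917 = 190202 W
n_s = 120×60/4 = 1800 rpm; n = 1800×(1−0.0579) = 1696 rpm
ω = 2π×1696/60 = 177.6 rad/s
τ = P_out/ω = 190202/177.6 = 1070 N·m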